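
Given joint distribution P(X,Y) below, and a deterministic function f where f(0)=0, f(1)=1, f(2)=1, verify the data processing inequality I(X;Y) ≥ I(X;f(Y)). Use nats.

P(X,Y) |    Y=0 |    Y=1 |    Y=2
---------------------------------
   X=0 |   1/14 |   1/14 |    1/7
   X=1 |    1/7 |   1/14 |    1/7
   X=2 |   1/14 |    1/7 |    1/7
I(X;Y) = 0.0284, I(X;f(Y)) = 0.0185, inequality holds: 0.0284 ≥ 0.0185

Data Processing Inequality: For any Markov chain X → Y → Z, we have I(X;Y) ≥ I(X;Z).

Here Z = f(Y) is a deterministic function of Y, forming X → Y → Z.

Original I(X;Y) = 0.0284 nats

After applying f:
P(X,Z) where Z=f(Y):
- P(X,Z=0) = P(X,Y=0)
- P(X,Z=1) = P(X,Y=1) + P(X,Y=2)

I(X;Z) = I(X;f(Y)) = 0.0185 nats

Verification: 0.0284 ≥ 0.0185 ✓

Information cannot be created by processing; the function f can only lose information about X.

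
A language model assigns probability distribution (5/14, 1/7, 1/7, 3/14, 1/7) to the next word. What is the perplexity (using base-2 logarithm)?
4.6264

Perplexity is 2^H (or exp(H) for natural log).

First, H = -Σ p log p = 2.2099 bits
Perplexity = 2^2.2099 = 4.6264

Interpretation: The model's uncertainty is equivalent to choosing uniformly among 4.6 options.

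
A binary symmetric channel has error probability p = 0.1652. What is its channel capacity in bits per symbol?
0.3534 bits

For a binary symmetric channel (BSC) with error probability p:
Capacity C = 1 - H(p) bits per symbol

where H(p) = -p log₂(p) - (1-p) log₂(1-p) is the binary entropy function.

H(0.1652) = 0.6466 bits
C = 1 - 0.6466 = 0.3534 bits per symbol

This means we can reliably transmit up to 0.3534 bits of information per channel use.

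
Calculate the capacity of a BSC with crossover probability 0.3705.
0.0489 bits

For a binary symmetric channel (BSC) with error probability p:
Capacity C = 1 - H(p) bits per symbol

where H(p) = -p log₂(p) - (1-p) log₂(1-p) is the binary entropy function.

H(0.3705) = 0.9511 bits
C = 1 - 0.9511 = 0.0489 bits per symbol

This means we can reliably transmit up to 0.0489 bits of information per channel use.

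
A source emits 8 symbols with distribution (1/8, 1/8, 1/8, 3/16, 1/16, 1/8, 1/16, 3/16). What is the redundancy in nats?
0.0654 nats

Redundancy measures how far a source is from maximum entropy:
R = H_max - H(X)

Maximum entropy for 8 symbols: H_max = log_e(8) = 2.0794 nats
Actual entropy: H(X) = 2.0140 nats
Redundancy: R = 2.0794 - 2.0140 = 0.0654 nats

This redundancy represents potential for compression: the source could be compressed by 0.0654 nats per symbol.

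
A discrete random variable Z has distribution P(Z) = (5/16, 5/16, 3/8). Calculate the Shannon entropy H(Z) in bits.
1.5794 bits

Shannon entropy is H(X) = -Σ p(x) log p(x).

For P = (5/16, 5/16, 3/8):
H = -5/16 × log_2(5/16) -5/16 × log_2(5/16) -3/8 × log_2(3/8)
H = 1.5794 bits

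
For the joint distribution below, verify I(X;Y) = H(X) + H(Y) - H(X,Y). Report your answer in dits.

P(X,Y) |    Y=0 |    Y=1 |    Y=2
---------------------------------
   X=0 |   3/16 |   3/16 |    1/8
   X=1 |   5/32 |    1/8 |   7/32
I(X;Y) = 0.0090 dits

Mutual information has multiple equivalent forms:
- I(X;Y) = H(X) - H(X|Y)
- I(X;Y) = H(Y) - H(Y|X)
- I(X;Y) = H(X) + H(Y) - H(X,Y)

Computing all quantities:
H(X) = 0.3010, H(Y) = 0.4767, H(X,Y) = 0.7687
H(X|Y) = 0.2921, H(Y|X) = 0.4677

Verification:
H(X) - H(X|Y) = 0.3010 - 0.2921 = 0.0090
H(Y) - H(Y|X) = 0.4767 - 0.4677 = 0.0090
H(X) + H(Y) - H(X,Y) = 0.3010 + 0.4767 - 0.7687 = 0.0090

All forms give I(X;Y) = 0.0090 dits. ✓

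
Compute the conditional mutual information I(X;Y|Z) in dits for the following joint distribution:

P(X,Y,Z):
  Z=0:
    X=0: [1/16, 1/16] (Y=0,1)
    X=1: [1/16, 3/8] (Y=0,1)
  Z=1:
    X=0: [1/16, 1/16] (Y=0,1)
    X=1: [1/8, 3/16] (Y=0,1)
0.0146 dits

Conditional mutual information: I(X;Y|Z) = H(X|Z) + H(Y|Z) - H(X,Y|Z)

H(Z) = 0.2976
H(X,Z) = 0.5407 → H(X|Z) = 0.2431
H(Y,Z) = 0.5568 → H(Y|Z) = 0.2592
H(X,Y,Z) = 0.7852 → H(X,Y|Z) = 0.4876

I(X;Y|Z) = 0.2431 + 0.2592 - 0.4876 = 0.0146 dits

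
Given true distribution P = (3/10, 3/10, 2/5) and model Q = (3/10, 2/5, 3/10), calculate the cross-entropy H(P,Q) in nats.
1.1177 nats

Cross-entropy: H(P,Q) = -Σ p(x) log q(x)

Alternatively: H(P,Q) = H(P) + D_KL(P||Q)
H(P) = 1.0889 nats
D_KL(P||Q) = 0.0288 nats

H(P,Q) = 1.0889 + 0.0288 = 1.1177 nats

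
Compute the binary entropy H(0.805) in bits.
0.7118 bits

The binary entropy function is:
H(p) = -p log(p) - (1-p) log(1-p)

H(0.805) = -0.805 × log_2(0.805) - 0.195 × log_2(0.195)
H(0.805) = 0.7118 bits

Note: Binary entropy is maximized at p=0.5 (H=1 bit) and minimized at p=0 or p=1 (H=0).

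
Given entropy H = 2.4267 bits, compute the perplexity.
5.3766

Perplexity is 2^H (or exp(H) for natural log).

H = 2.4267 bits
Perplexity = 2^2.4267 = 5.3766

Interpretation: The model's uncertainty is equivalent to choosing uniformly among 5.4 options.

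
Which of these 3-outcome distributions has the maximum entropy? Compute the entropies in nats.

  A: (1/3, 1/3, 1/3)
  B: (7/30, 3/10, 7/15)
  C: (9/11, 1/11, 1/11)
A

For a discrete distribution over n outcomes, entropy is maximized by the uniform distribution.

Computing entropies:
H(A) = 1.0986 nats
H(B) = 1.0564 nats
H(C) = 0.6002 nats

The uniform distribution (where all probabilities equal 1/3) achieves the maximum entropy of log_e(3) = 1.0986 nats.

Distribution A has the highest entropy.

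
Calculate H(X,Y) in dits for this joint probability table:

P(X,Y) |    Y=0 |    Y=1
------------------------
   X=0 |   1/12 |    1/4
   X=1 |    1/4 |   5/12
0.5494 dits

Joint entropy is H(X,Y) = -Σ_{x,y} p(x,y) log p(x,y).

Summing over all non-zero entries:
H(X,Y) = -[1/12·log_10(1/12) + 1/4·log_10(1/4) + 1/4·log_10(1/4) + 5/12·log_10(5/12)]
H(X,Y) = 0.5494 dits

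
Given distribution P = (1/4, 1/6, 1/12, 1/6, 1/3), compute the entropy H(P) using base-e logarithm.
1.5171 nats

Shannon entropy is H(X) = -Σ p(x) log p(x).

For P = (1/4, 1/6, 1/12, 1/6, 1/3):
H = -1/4 × log_e(1/4) -1/6 × log_e(1/6) -1/12 × log_e(1/12) -1/6 × log_e(1/6) -1/3 × log_e(1/3)
H = 1.5171 nats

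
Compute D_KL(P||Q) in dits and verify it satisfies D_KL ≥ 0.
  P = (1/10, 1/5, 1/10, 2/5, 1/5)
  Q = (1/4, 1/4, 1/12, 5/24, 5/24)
0.0585 dits

KL divergence satisfies the Gibbs inequality: D_KL(P||Q) ≥ 0 for all distributions P, Q.

D_KL(P||Q) = Σ p(x) log(p(x)/q(x))
Term by term:
  x=0: 1/10 × log_10[(1/10)/(1/4)] = -0.0398
  x=1: 1/5 × log_10[(1/5)/(1/4)] = -0.0194
  x=2: 1/10 × log_10[(1/10)/(1/12)] = 0.0079
  x=3: 2/5 × log_10[(2/5)/(5/24)] = 0.1133
  x=4: 1/5 × log_10[(1/5)/(5/24)] = -0.0035
D_KL(P||Q) = 0.0585 dits

D_KL(P||Q) = 0.0585 ≥ 0 ✓

This non-negativity is a fundamental property: relative entropy cannot be negative because it measures how different Q is from P.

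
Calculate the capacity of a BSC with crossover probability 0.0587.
0.6777 bits

For a binary symmetric channel (BSC) with error probability p:
Capacity C = 1 - H(p) bits per symbol

where H(p) = -p log₂(p) - (1-p) log₂(1-p) is the binary entropy function.

H(0.0587) = 0.3223 bits
C = 1 - 0.3223 = 0.6777 bits per symbol

This means we can reliably transmit up to 0.6777 bits of information per channel use.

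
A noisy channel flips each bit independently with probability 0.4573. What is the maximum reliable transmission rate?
0.0053 bits

For a binary symmetric channel (BSC) with error probability p:
Capacity C = 1 - H(p) bits per symbol

where H(p) = -p log₂(p) - (1-p) log₂(1-p) is the binary entropy function.

H(0.4573) = 0.9947 bits
C = 1 - 0.9947 = 0.0053 bits per symbol

This means we can reliably transmit up to 0.0053 bits of information per channel use.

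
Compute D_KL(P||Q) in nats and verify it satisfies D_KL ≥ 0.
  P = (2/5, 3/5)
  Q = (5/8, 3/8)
0.1035 nats

KL divergence satisfies the Gibbs inequality: D_KL(P||Q) ≥ 0 for all distributions P, Q.

D_KL(P||Q) = Σ p(x) log(p(x)/q(x))
Term by term:
  x=0: 2/5 × log_e[(2/5)/(5/8)] = -0.1785
  x=1: 3/5 × log_e[(3/5)/(3/8)] = 0.2820
D_KL(P||Q) = 0.1035 nats

D_KL(P||Q) = 0.1035 ≥ 0 ✓

This non-negativity is a fundamental property: relative entropy cannot be negative because it measures how different Q is from P.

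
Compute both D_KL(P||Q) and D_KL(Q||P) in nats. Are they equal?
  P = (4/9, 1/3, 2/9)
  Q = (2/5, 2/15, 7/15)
D_KL(P||Q) = 0.1874, D_KL(Q||P) = 0.1819

KL divergence is not symmetric: D_KL(P||Q) ≠ D_KL(Q||P) in general.

D_KL(P||Q) = 0.1874 nats
D_KL(Q||P) = 0.1819 nats

No, they are not equal!

This asymmetry is why KL divergence is not a true distance metric.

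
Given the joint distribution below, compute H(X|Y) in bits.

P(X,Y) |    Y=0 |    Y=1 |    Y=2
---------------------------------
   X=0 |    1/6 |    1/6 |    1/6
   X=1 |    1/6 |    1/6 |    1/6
1.0000 bits

Using the chain rule: H(X|Y) = H(X,Y) - H(Y)

First, compute H(X,Y) = 2.5850 bits

Marginal P(Y) = (1/3, 1/3, 1/3)
H(Y) = 1.5850 bits

H(X|Y) = H(X,Y) - H(Y) = 2.5850 - 1.5850 = 1.0000 bits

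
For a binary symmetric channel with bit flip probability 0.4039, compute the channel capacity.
0.0268 bits

For a binary symmetric channel (BSC) with error probability p:
Capacity C = 1 - H(p) bits per symbol

where H(p) = -p log₂(p) - (1-p) log₂(1-p) is the binary entropy function.

H(0.4039) = 0.9732 bits
C = 1 - 0.9732 = 0.0268 bits per symbol

This means we can reliably transmit up to 0.0268 bits of information per channel use.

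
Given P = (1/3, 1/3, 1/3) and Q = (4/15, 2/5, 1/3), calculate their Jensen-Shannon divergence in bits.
0.0049 bits

Jensen-Shannon divergence is:
JSD(P||Q) = 0.5 × D_KL(P||M) + 0.5 × D_KL(Q||M)
where M = 0.5 × (P + Q) is the mixture distribution.

M = 0.5 × (1/3, 1/3, 1/3) + 0.5 × (4/15, 2/5, 1/3) = (3/10, 11/30, 1/3)

D_KL(P||M) = 0.0048 bits
D_KL(Q||M) = 0.0049 bits

JSD(P||Q) = 0.5 × 0.0048 + 0.5 × 0.0049 = 0.0049 bits

Unlike KL divergence, JSD is symmetric and bounded: 0 ≤ JSD ≤ log(2).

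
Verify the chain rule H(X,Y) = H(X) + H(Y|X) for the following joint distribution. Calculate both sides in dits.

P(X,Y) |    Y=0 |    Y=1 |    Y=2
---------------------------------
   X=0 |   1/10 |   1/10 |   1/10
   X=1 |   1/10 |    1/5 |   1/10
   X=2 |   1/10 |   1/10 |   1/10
H(X,Y) = 0.9398, H(X) = 0.4729, H(Y|X) = 0.4669 (all in dits)

Chain rule: H(X,Y) = H(X) + H(Y|X)

Left side — joint entropy directly:
H(X,Y) = -Σ p(x,y) log p(x,y) = 0.9398 dits

Right side — compute H(Y|X) from the conditional distributions:
P(X) = (3/10, 2/5, 3/10), so H(X) = 0.4729 dits
H(Y|X) = Σ_x P(X=x) · H(Y|X=x):
  P(Y|X=0) = (1/3, 1/3, 1/3), H(Y|X=0) = 0.4771, weight P(X=0) = 3/10
  P(Y|X=1) = (1/4, 1/2, 1/4), H(Y|X=1) = 0.4515, weight P(X=1) = 2/5
  P(Y|X=2) = (1/3, 1/3, 1/3), H(Y|X=2) = 0.4771, weight P(X=2) = 3/10
H(Y|X) = 0.4669 dits

H(X) + H(Y|X) = 0.4729 + 0.4669 = 0.9398 dits

Both sides equal 0.9398 dits. ✓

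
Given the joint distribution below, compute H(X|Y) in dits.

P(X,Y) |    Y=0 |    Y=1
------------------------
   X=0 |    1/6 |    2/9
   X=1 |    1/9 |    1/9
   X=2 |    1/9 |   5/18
0.4572 dits

Using the chain rule: H(X|Y) = H(X,Y) - H(Y)

First, compute H(X,Y) = 0.7475 dits

Marginal P(Y) = (7/18, 11/18)
H(Y) = 0.2902 dits

H(X|Y) = H(X,Y) - H(Y) = 0.7475 - 0.2902 = 0.4572 dits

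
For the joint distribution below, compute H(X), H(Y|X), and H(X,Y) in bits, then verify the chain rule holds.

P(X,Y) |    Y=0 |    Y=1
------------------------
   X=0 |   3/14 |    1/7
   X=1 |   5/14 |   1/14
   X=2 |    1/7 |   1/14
H(X,Y) = 2.3527, H(X) = 1.5306, H(Y|X) = 0.8221 (all in bits)

Chain rule: H(X,Y) = H(X) + H(Y|X)

Left side — joint entropy directly:
H(X,Y) = -Σ p(x,y) log p(x,y) = 2.3527 bits

Right side — compute H(Y|X) from the conditional distributions:
P(X) = (5/14, 3/7, 3/14), so H(X) = 1.5306 bits
H(Y|X) = Σ_x P(X=x) · H(Y|X=x):
  P(Y|X=0) = (3/5, 2/5), H(Y|X=0) = 0.9710, weight P(X=0) = 5/14
  P(Y|X=1) = (5/6, 1/6), H(Y|X=1) = 0.6500, weight P(X=1) = 3/7
  P(Y|X=2) = (2/3, 1/3), H(Y|X=2) = 0.9183, weight P(X=2) = 3/14
H(Y|X) = 0.8221 bits

H(X) + H(Y|X) = 1.5306 + 0.8221 = 2.3527 bits

Both sides equal 2.3527 bits. ✓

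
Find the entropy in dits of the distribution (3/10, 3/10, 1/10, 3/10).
0.5706 dits

Shannon entropy is H(X) = -Σ p(x) log p(x).

For P = (3/10, 3/10, 1/10, 3/10):
H = -3/10 × log_10(3/10) -3/10 × log_10(3/10) -1/10 × log_10(1/10) -3/10 × log_10(3/10)
H = 0.5706 dits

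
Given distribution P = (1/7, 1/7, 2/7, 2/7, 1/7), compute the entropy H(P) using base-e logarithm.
1.5498 nats

Shannon entropy is H(X) = -Σ p(x) log p(x).

For P = (1/7, 1/7, 2/7, 2/7, 1/7):
H = -1/7 × log_e(1/7) -1/7 × log_e(1/7) -2/7 × log_e(2/7) -2/7 × log_e(2/7) -1/7 × log_e(1/7)
H = 1.5498 nats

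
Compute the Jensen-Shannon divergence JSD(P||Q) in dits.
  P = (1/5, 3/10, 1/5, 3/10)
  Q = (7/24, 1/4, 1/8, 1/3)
0.0044 dits

Jensen-Shannon divergence is:
JSD(P||Q) = 0.5 × D_KL(P||M) + 0.5 × D_KL(Q||M)
where M = 0.5 × (P + Q) is the mixture distribution.

M = 0.5 × (1/5, 3/10, 1/5, 3/10) + 0.5 × (7/24, 1/4, 1/8, 1/3) = (0.245833, 11/40, 0.1625, 0.316667)

D_KL(P||M) = 0.0044 dits
D_KL(Q||M) = 0.0045 dits

JSD(P||Q) = 0.5 × 0.0044 + 0.5 × 0.0045 = 0.0044 dits

Unlike KL divergence, JSD is symmetric and bounded: 0 ≤ JSD ≤ log(2).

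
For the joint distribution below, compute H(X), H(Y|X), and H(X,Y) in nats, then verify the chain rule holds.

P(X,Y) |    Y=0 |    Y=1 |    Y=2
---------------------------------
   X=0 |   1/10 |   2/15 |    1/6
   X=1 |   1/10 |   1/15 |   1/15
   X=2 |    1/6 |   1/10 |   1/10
H(X,Y) = 2.1480, H(X) = 1.0740, H(Y|X) = 1.0741 (all in nats)

Chain rule: H(X,Y) = H(X) + H(Y|X)

Left side — joint entropy directly:
H(X,Y) = -Σ p(x,y) log p(x,y) = 2.1480 nats

Right side — compute H(Y|X) from the conditional distributions:
P(X) = (2/5, 7/30, 11/30), so H(X) = 1.0740 nats
H(Y|X) = Σ_x P(X=x) · H(Y|X=x):
  P(Y|X=0) = (1/4, 1/3, 5/12), H(Y|X=0) = 1.0776, weight P(X=0) = 2/5
  P(Y|X=1) = (3/7, 2/7, 2/7), H(Y|X=1) = 1.0790, weight P(X=1) = 7/30
  P(Y|X=2) = (5/11, 3/11, 3/11), H(Y|X=2) = 1.0671, weight P(X=2) = 11/30
H(Y|X) = 1.0741 nats

H(X) + H(Y|X) = 1.0740 + 1.0741 = 2.1480 nats

Both sides equal 2.1480 nats. ✓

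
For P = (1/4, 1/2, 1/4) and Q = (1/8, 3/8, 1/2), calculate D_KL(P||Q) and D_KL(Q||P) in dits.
D_KL(P||Q) = 0.0625, D_KL(Q||P) = 0.0660

KL divergence is not symmetric: D_KL(P||Q) ≠ D_KL(Q||P) in general.

D_KL(P||Q) = 0.0625 dits
D_KL(Q||P) = 0.0660 dits

No, they are not equal!

This asymmetry is why KL divergence is not a true distance metric.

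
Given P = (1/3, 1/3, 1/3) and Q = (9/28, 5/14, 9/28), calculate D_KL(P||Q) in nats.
0.0012 nats

KL divergence: D_KL(P||Q) = Σ p(x) log(p(x)/q(x))

Computing term by term:
  x=0: 1/3 × log_e[(1/3)/(9/28)] = 1/3 × 0.0364 = 0.0121
  x=1: 1/3 × log_e[(1/3)/(5/14)] = 1/3 × -0.0690 = -0.0230
  x=2: 1/3 × log_e[(1/3)/(9/28)] = 1/3 × 0.0364 = 0.0121

D_KL(P||Q) = 0.0012 nats

Note: KL divergence is always non-negative and equals 0 iff P = Q.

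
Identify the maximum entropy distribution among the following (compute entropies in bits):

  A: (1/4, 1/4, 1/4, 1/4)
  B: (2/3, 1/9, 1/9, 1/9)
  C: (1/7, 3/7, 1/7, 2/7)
A

For a discrete distribution over n outcomes, entropy is maximized by the uniform distribution.

Computing entropies:
H(A) = 2.0000 bits
H(B) = 1.4466 bits
H(C) = 1.8424 bits

The uniform distribution (where all probabilities equal 1/4) achieves the maximum entropy of log_2(4) = 2.0000 bits.

Distribution A has the highest entropy.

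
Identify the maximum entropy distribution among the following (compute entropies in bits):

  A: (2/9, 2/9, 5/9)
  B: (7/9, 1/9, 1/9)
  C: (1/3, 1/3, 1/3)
C

For a discrete distribution over n outcomes, entropy is maximized by the uniform distribution.

Computing entropies:
H(A) = 1.4355 bits
H(B) = 0.9864 bits
H(C) = 1.5850 bits

The uniform distribution (where all probabilities equal 1/3) achieves the maximum entropy of log_2(3) = 1.5850 bits.

Distribution C has the highest entropy.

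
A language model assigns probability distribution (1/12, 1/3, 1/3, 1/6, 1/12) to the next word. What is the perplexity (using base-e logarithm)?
4.2426

Perplexity is e^H (or exp(H) for natural log).

First, H = -Σ p log p = 1.4452 nats
Perplexity = e^1.4452 = 4.2426

Interpretation: The model's uncertainty is equivalent to choosing uniformly among 4.2 options.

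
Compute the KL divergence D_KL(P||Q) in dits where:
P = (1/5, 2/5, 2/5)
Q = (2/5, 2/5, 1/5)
0.0602 dits

KL divergence: D_KL(P||Q) = Σ p(x) log(p(x)/q(x))

Computing term by term:
  x=0: 1/5 × log_10[(1/5)/(2/5)] = 1/5 × -0.3010 = -0.0602
  x=1: 2/5 × log_10[(2/5)/(2/5)] = 2/5 × 0.0000 = 0.0000
  x=2: 2/5 × log_10[(2/5)/(1/5)] = 2/5 × 0.3010 = 0.1204

D_KL(P||Q) = 0.0602 dits

Note: KL divergence is always non-negative and equals 0 iff P = Q.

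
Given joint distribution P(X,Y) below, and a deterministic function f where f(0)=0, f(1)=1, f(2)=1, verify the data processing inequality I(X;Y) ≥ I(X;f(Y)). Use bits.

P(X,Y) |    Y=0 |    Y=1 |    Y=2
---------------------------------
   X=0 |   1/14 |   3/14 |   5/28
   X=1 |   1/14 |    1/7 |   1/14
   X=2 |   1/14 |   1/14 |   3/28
I(X;Y) = 0.0348, I(X;f(Y)) = 0.0145, inequality holds: 0.0348 ≥ 0.0145

Data Processing Inequality: For any Markov chain X → Y → Z, we have I(X;Y) ≥ I(X;Z).

Here Z = f(Y) is a deterministic function of Y, forming X → Y → Z.

Original I(X;Y) = 0.0348 bits

After applying f:
P(X,Z) where Z=f(Y):
- P(X,Z=0) = P(X,Y=0)
- P(X,Z=1) = P(X,Y=1) + P(X,Y=2)

I(X;Z) = I(X;f(Y)) = 0.0145 bits

Verification: 0.0348 ≥ 0.0145 ✓

Information cannot be created by processing; the function f can only lose information about X.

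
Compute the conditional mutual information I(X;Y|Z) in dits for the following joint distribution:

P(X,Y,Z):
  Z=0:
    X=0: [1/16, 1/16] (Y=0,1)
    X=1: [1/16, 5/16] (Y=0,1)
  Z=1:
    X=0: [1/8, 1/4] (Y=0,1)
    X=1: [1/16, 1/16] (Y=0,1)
0.0135 dits

Conditional mutual information: I(X;Y|Z) = H(X|Z) + H(Y|Z) - H(X,Y|Z)

H(Z) = 0.3010
H(X,Z) = 0.5452 → H(X|Z) = 0.2442
H(Y,Z) = 0.5668 → H(Y|Z) = 0.2658
H(X,Y,Z) = 0.7975 → H(X,Y|Z) = 0.4965

I(X;Y|Z) = 0.2442 + 0.2658 - 0.4965 = 0.0135 dits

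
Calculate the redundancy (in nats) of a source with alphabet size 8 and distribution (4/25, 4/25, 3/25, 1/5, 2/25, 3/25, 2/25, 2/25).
0.0561 nats

Redundancy measures how far a source is from maximum entropy:
R = H_max - H(X)

Maximum entropy for 8 symbols: H_max = log_e(8) = 2.0794 nats
Actual entropy: H(X) = 2.0234 nats
Redundancy: R = 2.0794 - 2.0234 = 0.0561 nats

This redundancy represents potential for compression: the source could be compressed by 0.0561 nats per symbol.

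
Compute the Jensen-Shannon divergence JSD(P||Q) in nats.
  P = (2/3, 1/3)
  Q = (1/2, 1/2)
0.0144 nats

Jensen-Shannon divergence is:
JSD(P||Q) = 0.5 × D_KL(P||M) + 0.5 × D_KL(Q||M)
where M = 0.5 × (P + Q) is the mixture distribution.

M = 0.5 × (2/3, 1/3) + 0.5 × (1/2, 1/2) = (7/12, 5/12)

D_KL(P||M) = 0.0146 nats
D_KL(Q||M) = 0.0141 nats

JSD(P||Q) = 0.5 × 0.0146 + 0.5 × 0.0141 = 0.0144 nats

Unlike KL divergence, JSD is symmetric and bounded: 0 ≤ JSD ≤ log(2).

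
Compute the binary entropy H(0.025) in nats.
0.1169 nats

The binary entropy function is:
H(p) = -p log(p) - (1-p) log(1-p)

H(0.025) = -0.025 × log_e(0.025) - 0.975 × log_e(0.975)
H(0.025) = 0.1169 nats

Note: Binary entropy is maximized at p=0.5 (H=1 bit) and minimized at p=0 or p=1 (H=0).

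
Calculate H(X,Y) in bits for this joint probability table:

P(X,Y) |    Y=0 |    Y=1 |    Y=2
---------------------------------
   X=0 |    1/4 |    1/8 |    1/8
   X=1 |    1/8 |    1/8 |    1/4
2.5000 bits

Joint entropy is H(X,Y) = -Σ_{x,y} p(x,y) log p(x,y).

Summing over all non-zero entries:
H(X,Y) = -[1/4·log_2(1/4) + 1/8·log_2(1/8) + 1/8·log_2(1/8) + 1/8·log_2(1/8) + 1/8·log_2(1/8) + 1/4·log_2(1/4)]
H(X,Y) = 2.5000 bits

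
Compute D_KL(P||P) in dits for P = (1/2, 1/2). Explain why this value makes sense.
0.0000 dits

KL divergence satisfies the Gibbs inequality: D_KL(P||Q) ≥ 0 for all distributions P, Q.

D_KL(P||Q) = Σ p(x) log(p(x)/q(x))
Each term is p(x) × log_10(p(x)/p(x)) = p(x) × log_10(1) = 0, so the sum is 0.
D_KL(P||Q) = 0.0000 dits

When P = Q, the KL divergence is exactly 0, as there is no 'divergence' between identical distributions.

This non-negativity is a fundamental property: relative entropy cannot be negative because it measures how different Q is from P.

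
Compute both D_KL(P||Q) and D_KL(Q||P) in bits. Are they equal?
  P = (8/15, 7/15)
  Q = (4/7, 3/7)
D_KL(P||Q) = 0.0042, D_KL(Q||P) = 0.0042

KL divergence is not symmetric: D_KL(P||Q) ≠ D_KL(Q||P) in general.

D_KL(P||Q) = 0.0042 bits
D_KL(Q||P) = 0.0042 bits

In this case they happen to be equal (to 4 decimal places).

This asymmetry is why KL divergence is not a true distance metric.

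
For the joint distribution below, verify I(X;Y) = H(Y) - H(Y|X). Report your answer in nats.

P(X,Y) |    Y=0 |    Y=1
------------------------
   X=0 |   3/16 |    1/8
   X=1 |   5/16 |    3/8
I(X;Y) = 0.0091 nats

Mutual information has multiple equivalent forms:
- I(X;Y) = H(X) - H(X|Y)
- I(X;Y) = H(Y) - H(Y|X)
- I(X;Y) = H(X) + H(Y) - H(X,Y)

Computing all quantities:
H(X) = 0.6211, H(Y) = 0.6931, H(X,Y) = 1.3051
H(X|Y) = 0.6119, H(Y|X) = 0.6840

Verification:
H(X) - H(X|Y) = 0.6211 - 0.6119 = 0.0091
H(Y) - H(Y|X) = 0.6931 - 0.6840 = 0.0091
H(X) + H(Y) - H(X,Y) = 0.6211 + 0.6931 - 1.3051 = 0.0091

All forms give I(X;Y) = 0.0091 nats. ✓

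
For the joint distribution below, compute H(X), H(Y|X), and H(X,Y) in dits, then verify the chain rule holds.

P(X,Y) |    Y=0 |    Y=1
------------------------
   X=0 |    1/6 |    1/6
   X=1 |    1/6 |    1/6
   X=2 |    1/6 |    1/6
H(X,Y) = 0.7782, H(X) = 0.4771, H(Y|X) = 0.3010 (all in dits)

Chain rule: H(X,Y) = H(X) + H(Y|X)

Left side — joint entropy directly:
H(X,Y) = -Σ p(x,y) log p(x,y) = 0.7782 dits

Right side — compute H(Y|X) from the conditional distributions:
P(X) = (1/3, 1/3, 1/3), so H(X) = 0.4771 dits
H(Y|X) = Σ_x P(X=x) · H(Y|X=x):
  P(Y|X=0) = (1/2, 1/2), H(Y|X=0) = 0.3010, weight P(X=0) = 1/3
  P(Y|X=1) = (1/2, 1/2), H(Y|X=1) = 0.3010, weight P(X=1) = 1/3
  P(Y|X=2) = (1/2, 1/2), H(Y|X=2) = 0.3010, weight P(X=2) = 1/3
H(Y|X) = 0.3010 dits

H(X) + H(Y|X) = 0.4771 + 0.3010 = 0.7782 dits

Both sides equal 0.7782 dits. ✓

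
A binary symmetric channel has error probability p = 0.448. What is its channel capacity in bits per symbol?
0.0078 bits

For a binary symmetric channel (BSC) with error probability p:
Capacity C = 1 - H(p) bits per symbol

where H(p) = -p log₂(p) - (1-p) log₂(1-p) is the binary entropy function.

H(0.448) = 0.9922 bits
C = 1 - 0.9922 = 0.0078 bits per symbol

This means we can reliably transmit up to 0.0078 bits of information per channel use.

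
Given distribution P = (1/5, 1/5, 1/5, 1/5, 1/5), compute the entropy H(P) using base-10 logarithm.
0.6990 dits

Shannon entropy is H(X) = -Σ p(x) log p(x).

For P = (1/5, 1/5, 1/5, 1/5, 1/5):
H = -1/5 × log_10(1/5) -1/5 × log_10(1/5) -1/5 × log_10(1/5) -1/5 × log_10(1/5) -1/5 × log_10(1/5)
H = 0.6990 dits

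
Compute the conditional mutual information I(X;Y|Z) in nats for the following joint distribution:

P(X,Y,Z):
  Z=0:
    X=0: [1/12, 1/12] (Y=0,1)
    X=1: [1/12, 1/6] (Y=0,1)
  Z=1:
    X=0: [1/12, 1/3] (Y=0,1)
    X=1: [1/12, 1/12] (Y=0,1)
0.0307 nats

Conditional mutual information: I(X;Y|Z) = H(X|Z) + H(Y|Z) - H(X,Y|Z)

H(Z) = 0.6792
H(X,Z) = 1.3086 → H(X|Z) = 0.6294
H(Y,Z) = 1.3086 → H(Y|Z) = 0.6294
H(X,Y,Z) = 1.9073 → H(X,Y|Z) = 1.2281

I(X;Y|Z) = 0.6294 + 0.6294 - 1.2281 = 0.0307 nats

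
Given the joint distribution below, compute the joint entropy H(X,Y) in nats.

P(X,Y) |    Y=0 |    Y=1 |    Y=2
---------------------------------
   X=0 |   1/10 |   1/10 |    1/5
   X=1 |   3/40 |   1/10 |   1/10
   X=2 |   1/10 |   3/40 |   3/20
2.1463 nats

Joint entropy is H(X,Y) = -Σ_{x,y} p(x,y) log p(x,y).

Summing over all non-zero entries:
H(X,Y) = -[1/10·log_e(1/10) + 1/10·log_e(1/10) + 1/5·log_e(1/5) + 3/40·log_e(3/40) + 1/10·log_e(1/10) + 1/10·log_e(1/10) + 1/10·log_e(1/10) + 3/40·log_e(3/40) + 3/20·log_e(3/20)]
H(X,Y) = 2.1463 nats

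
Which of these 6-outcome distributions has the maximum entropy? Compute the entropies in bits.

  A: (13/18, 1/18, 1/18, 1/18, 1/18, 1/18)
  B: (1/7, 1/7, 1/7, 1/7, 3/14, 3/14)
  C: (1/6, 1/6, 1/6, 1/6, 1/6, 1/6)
C

For a discrete distribution over n outcomes, entropy is maximized by the uniform distribution.

Computing entropies:
H(A) = 1.4974 bits
H(B) = 2.5567 bits
H(C) = 2.5850 bits

The uniform distribution (where all probabilities equal 1/6) achieves the maximum entropy of log_2(6) = 2.5850 bits.

Distribution C has the highest entropy.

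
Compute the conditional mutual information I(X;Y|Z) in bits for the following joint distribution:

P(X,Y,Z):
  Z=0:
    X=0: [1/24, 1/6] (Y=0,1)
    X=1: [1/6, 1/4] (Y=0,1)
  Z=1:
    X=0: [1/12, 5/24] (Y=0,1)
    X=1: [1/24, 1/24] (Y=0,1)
0.0283 bits

Conditional mutual information: I(X;Y|Z) = H(X|Z) + H(Y|Z) - H(X,Y|Z)

H(Z) = 0.9544
H(X,Z) = 1.8149 → H(X|Z) = 0.8605
H(Y,Z) = 1.8727 → H(Y|Z) = 0.9183
H(X,Y,Z) = 2.7050 → H(X,Y|Z) = 1.7506

I(X;Y|Z) = 0.8605 + 0.9183 - 1.7506 = 0.0283 bits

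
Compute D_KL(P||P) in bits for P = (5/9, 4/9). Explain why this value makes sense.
0.0000 bits

KL divergence satisfies the Gibbs inequality: D_KL(P||Q) ≥ 0 for all distributions P, Q.

D_KL(P||Q) = Σ p(x) log(p(x)/q(x))
Each term is p(x) × log_2(p(x)/p(x)) = p(x) × log_2(1) = 0, so the sum is 0.
D_KL(P||Q) = 0.0000 bits

When P = Q, the KL divergence is exactly 0, as there is no 'divergence' between identical distributions.

This non-negativity is a fundamental property: relative entropy cannot be negative because it measures how different Q is from P.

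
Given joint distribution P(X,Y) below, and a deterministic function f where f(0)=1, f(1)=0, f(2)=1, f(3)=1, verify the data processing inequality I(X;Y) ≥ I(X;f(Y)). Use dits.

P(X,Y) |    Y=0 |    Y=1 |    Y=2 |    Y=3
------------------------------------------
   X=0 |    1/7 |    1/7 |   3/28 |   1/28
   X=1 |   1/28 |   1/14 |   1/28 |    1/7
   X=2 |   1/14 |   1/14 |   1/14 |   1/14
I(X;Y) = 0.0379, I(X;f(Y)) = 0.0018, inequality holds: 0.0379 ≥ 0.0018

Data Processing Inequality: For any Markov chain X → Y → Z, we have I(X;Y) ≥ I(X;Z).

Here Z = f(Y) is a deterministic function of Y, forming X → Y → Z.

Original I(X;Y) = 0.0379 dits

After applying f:
P(X,Z) where Z=f(Y):
- P(X,Z=0) = P(X,Y=1)
- P(X,Z=1) = P(X,Y=0) + P(X,Y=2) + P(X,Y=3)

I(X;Z) = I(X;f(Y)) = 0.0018 dits

Verification: 0.0379 ≥ 0.0018 ✓

Information cannot be created by processing; the function f can only lose information about X.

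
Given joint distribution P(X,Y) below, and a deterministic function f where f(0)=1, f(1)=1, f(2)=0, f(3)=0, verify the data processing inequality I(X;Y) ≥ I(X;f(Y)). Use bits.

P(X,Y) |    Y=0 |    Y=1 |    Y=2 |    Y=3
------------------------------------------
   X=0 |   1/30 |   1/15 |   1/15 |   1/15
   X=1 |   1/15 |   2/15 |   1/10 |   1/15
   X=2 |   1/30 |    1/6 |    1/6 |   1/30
I(X;Y) = 0.0524, I(X;f(Y)) = 0.0056, inequality holds: 0.0524 ≥ 0.0056

Data Processing Inequality: For any Markov chain X → Y → Z, we have I(X;Y) ≥ I(X;Z).

Here Z = f(Y) is a deterministic function of Y, forming X → Y → Z.

Original I(X;Y) = 0.0524 bits

After applying f:
P(X,Z) where Z=f(Y):
- P(X,Z=0) = P(X,Y=2) + P(X,Y=3)
- P(X,Z=1) = P(X,Y=0) + P(X,Y=1)

I(X;Z) = I(X;f(Y)) = 0.0056 bits

Verification: 0.0524 ≥ 0.0056 ✓

Information cannot be created by processing; the function f can only lose information about X.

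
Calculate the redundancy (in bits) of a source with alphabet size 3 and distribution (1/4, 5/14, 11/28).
0.0249 bits

Redundancy measures how far a source is from maximum entropy:
R = H_max - H(X)

Maximum entropy for 3 symbols: H_max = log_2(3) = 1.5850 bits
Actual entropy: H(X) = 1.5601 bits
Redundancy: R = 1.5850 - 1.5601 = 0.0249 bits

This redundancy represents potential for compression: the source could be compressed by 0.0249 bits per symbol.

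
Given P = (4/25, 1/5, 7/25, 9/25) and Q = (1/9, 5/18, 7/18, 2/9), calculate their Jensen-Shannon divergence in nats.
0.0181 nats

Jensen-Shannon divergence is:
JSD(P||Q) = 0.5 × D_KL(P||M) + 0.5 × D_KL(Q||M)
where M = 0.5 × (P + Q) is the mixture distribution.

M = 0.5 × (4/25, 1/5, 7/25, 9/25) + 0.5 × (1/9, 5/18, 7/18, 2/9) = (0.135556, 0.238889, 0.334444, 0.291111)

D_KL(P||M) = 0.0177 nats
D_KL(Q||M) = 0.0184 nats

JSD(P||Q) = 0.5 × 0.0177 + 0.5 × 0.0184 = 0.0181 nats

Unlike KL divergence, JSD is symmetric and bounded: 0 ≤ JSD ≤ log(2).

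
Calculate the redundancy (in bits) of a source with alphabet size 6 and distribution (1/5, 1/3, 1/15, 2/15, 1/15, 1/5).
0.2194 bits

Redundancy measures how far a source is from maximum entropy:
R = H_max - H(X)

Maximum entropy for 6 symbols: H_max = log_2(6) = 2.5850 bits
Actual entropy: H(X) = 2.3656 bits
Redundancy: R = 2.5850 - 2.3656 = 0.2194 bits

This redundancy represents potential for compression: the source could be compressed by 0.2194 bits per symbol.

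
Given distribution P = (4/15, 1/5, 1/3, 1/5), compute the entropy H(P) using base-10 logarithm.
0.5917 dits

Shannon entropy is H(X) = -Σ p(x) log p(x).

For P = (4/15, 1/5, 1/3, 1/5):
H = -4/15 × log_10(4/15) -1/5 × log_10(1/5) -1/3 × log_10(1/3) -1/5 × log_10(1/5)
H = 0.5917 dits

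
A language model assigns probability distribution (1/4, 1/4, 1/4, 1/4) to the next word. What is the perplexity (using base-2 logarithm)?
4.0000

Perplexity is 2^H (or exp(H) for natural log).

First, H = -Σ p log p = 2.0000 bits
Perplexity = 2^2.0000 = 4.0000

Interpretation: The model's uncertainty is equivalent to choosing uniformly among 4.0 options.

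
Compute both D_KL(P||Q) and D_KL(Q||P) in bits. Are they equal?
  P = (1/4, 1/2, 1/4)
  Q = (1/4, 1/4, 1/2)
D_KL(P||Q) = 0.2500, D_KL(Q||P) = 0.2500

KL divergence is not symmetric: D_KL(P||Q) ≠ D_KL(Q||P) in general.

D_KL(P||Q) = 0.2500 bits
D_KL(Q||P) = 0.2500 bits

In this case they happen to be equal (to 4 decimal places).

This asymmetry is why KL divergence is not a true distance metric.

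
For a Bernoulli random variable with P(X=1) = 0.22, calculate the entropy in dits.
0.2288 dits

The binary entropy function is:
H(p) = -p log(p) - (1-p) log(1-p)

H(0.22) = -0.22 × log_10(0.22) - 0.78 × log_10(0.78)
H(0.22) = 0.2288 dits

Note: Binary entropy is maximized at p=0.5 (H=1 bit) and minimized at p=0 or p=1 (H=0).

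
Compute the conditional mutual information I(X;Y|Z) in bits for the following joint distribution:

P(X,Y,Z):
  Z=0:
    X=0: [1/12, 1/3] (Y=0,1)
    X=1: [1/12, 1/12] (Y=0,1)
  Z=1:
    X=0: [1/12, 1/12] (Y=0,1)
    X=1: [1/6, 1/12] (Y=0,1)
0.0443 bits

Conditional mutual information: I(X;Y|Z) = H(X|Z) + H(Y|Z) - H(X,Y|Z)

H(Z) = 0.9799
H(X,Z) = 1.8879 → H(X|Z) = 0.9080
H(Y,Z) = 1.8879 → H(Y|Z) = 0.9080
H(X,Y,Z) = 2.7516 → H(X,Y|Z) = 1.7718

I(X;Y|Z) = 0.9080 + 0.9080 - 1.7718 = 0.0443 bits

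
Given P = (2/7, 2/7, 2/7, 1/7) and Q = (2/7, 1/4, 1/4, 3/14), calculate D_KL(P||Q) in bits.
0.0265 bits

KL divergence: D_KL(P||Q) = Σ p(x) log(p(x)/q(x))

Computing term by term:
  x=0: 2/7 × log_2[(2/7)/(2/7)] = 2/7 × 0.0000 = 0.0000
  x=1: 2/7 × log_2[(2/7)/(1/4)] = 2/7 × 0.1926 = 0.0550
  x=2: 2/7 × log_2[(2/7)/(1/4)] = 2/7 × 0.1926 = 0.0550
  x=3: 1/7 × log_2[(1/7)/(3/14)] = 1/7 × -0.5850 = -0.0836

D_KL(P||Q) = 0.0265 bits

Note: KL divergence is always non-negative and equals 0 iff P = Q.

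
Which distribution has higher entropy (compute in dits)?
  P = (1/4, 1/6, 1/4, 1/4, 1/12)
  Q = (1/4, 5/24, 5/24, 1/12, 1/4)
Q

Computing entropies in dits:
H(P) = 0.6712
H(Q) = 0.6748

Distribution Q has higher entropy.

Intuition: The distribution closer to uniform (more spread out) has higher entropy.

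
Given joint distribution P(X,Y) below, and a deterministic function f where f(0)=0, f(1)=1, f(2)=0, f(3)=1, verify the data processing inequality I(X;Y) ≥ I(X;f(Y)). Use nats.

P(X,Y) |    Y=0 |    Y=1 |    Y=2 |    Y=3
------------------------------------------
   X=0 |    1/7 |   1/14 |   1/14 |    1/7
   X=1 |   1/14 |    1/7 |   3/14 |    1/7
I(X;Y) = 0.0514, I(X;f(Y)) = 0.0000, inequality holds: 0.0514 ≥ 0.0000

Data Processing Inequality: For any Markov chain X → Y → Z, we have I(X;Y) ≥ I(X;Z).

Here Z = f(Y) is a deterministic function of Y, forming X → Y → Z.

Original I(X;Y) = 0.0514 nats

After applying f:
P(X,Z) where Z=f(Y):
- P(X,Z=0) = P(X,Y=0) + P(X,Y=2)
- P(X,Z=1) = P(X,Y=1) + P(X,Y=3)

I(X;Z) = I(X;f(Y)) = 0.0000 nats

Verification: 0.0514 ≥ 0.0000 ✓

Information cannot be created by processing; the function f can only lose information about X.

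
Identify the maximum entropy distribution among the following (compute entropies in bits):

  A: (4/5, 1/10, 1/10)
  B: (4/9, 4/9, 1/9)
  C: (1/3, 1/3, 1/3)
C

For a discrete distribution over n outcomes, entropy is maximized by the uniform distribution.

Computing entropies:
H(A) = 0.9219 bits
H(B) = 1.3921 bits
H(C) = 1.5850 bits

The uniform distribution (where all probabilities equal 1/3) achieves the maximum entropy of log_2(3) = 1.5850 bits.

Distribution C has the highest entropy.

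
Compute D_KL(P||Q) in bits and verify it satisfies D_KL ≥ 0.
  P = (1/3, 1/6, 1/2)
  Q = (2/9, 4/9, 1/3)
0.2516 bits

KL divergence satisfies the Gibbs inequality: D_KL(P||Q) ≥ 0 for all distributions P, Q.

D_KL(P||Q) = Σ p(x) log(p(x)/q(x))
Term by term:
  x=0: 1/3 × log_2[(1/3)/(2/9)] = 0.1950
  x=1: 1/6 × log_2[(1/6)/(4/9)] = -0.2358
  x=2: 1/2 × log_2[(1/2)/(1/3)] = 0.2925
D_KL(P||Q) = 0.2516 bits

D_KL(P||Q) = 0.2516 ≥ 0 ✓

This non-negativity is a fundamental property: relative entropy cannot be negative because it measures how different Q is from P.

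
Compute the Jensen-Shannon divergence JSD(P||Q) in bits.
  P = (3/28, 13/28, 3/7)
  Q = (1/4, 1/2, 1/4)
0.0388 bits

Jensen-Shannon divergence is:
JSD(P||Q) = 0.5 × D_KL(P||M) + 0.5 × D_KL(Q||M)
where M = 0.5 × (P + Q) is the mixture distribution.

M = 0.5 × (3/28, 13/28, 3/7) + 0.5 × (1/4, 1/2, 1/4) = (5/28, 0.482143, 0.339286)

D_KL(P||M) = 0.0402 bits
D_KL(Q||M) = 0.0374 bits

JSD(P||Q) = 0.5 × 0.0402 + 0.5 × 0.0374 = 0.0388 bits

Unlike KL divergence, JSD is symmetric and bounded: 0 ≤ JSD ≤ log(2).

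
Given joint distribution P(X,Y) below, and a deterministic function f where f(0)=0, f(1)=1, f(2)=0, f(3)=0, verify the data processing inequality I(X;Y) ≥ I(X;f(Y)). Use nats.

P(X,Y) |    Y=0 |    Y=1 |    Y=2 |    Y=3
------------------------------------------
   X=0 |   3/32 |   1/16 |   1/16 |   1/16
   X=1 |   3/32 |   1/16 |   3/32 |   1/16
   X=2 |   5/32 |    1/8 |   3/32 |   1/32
I(X;Y) = 0.0241, I(X;f(Y)) = 0.0062, inequality holds: 0.0241 ≥ 0.0062

Data Processing Inequality: For any Markov chain X → Y → Z, we have I(X;Y) ≥ I(X;Z).

Here Z = f(Y) is a deterministic function of Y, forming X → Y → Z.

Original I(X;Y) = 0.0241 nats

After applying f:
P(X,Z) where Z=f(Y):
- P(X,Z=0) = P(X,Y=0) + P(X,Y=2) + P(X,Y=3)
- P(X,Z=1) = P(X,Y=1)

I(X;Z) = I(X;f(Y)) = 0.0062 nats

Verification: 0.0241 ≥ 0.0062 ✓

Information cannot be created by processing; the function f can only lose information about X.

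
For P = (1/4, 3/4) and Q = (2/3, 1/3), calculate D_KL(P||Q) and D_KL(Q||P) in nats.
D_KL(P||Q) = 0.3630, D_KL(Q||P) = 0.3836

KL divergence is not symmetric: D_KL(P||Q) ≠ D_KL(Q||P) in general.

D_KL(P||Q) = 0.3630 nats
D_KL(Q||P) = 0.3836 nats

No, they are not equal!

This asymmetry is why KL divergence is not a true distance metric.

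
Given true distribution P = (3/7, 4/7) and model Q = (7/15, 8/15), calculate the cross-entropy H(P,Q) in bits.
0.9895 bits

Cross-entropy: H(P,Q) = -Σ p(x) log q(x)

Alternatively: H(P,Q) = H(P) + D_KL(P||Q)
H(P) = 0.9852 bits
D_KL(P||Q) = 0.0042 bits

H(P,Q) = 0.9852 + 0.0042 = 0.9895 bits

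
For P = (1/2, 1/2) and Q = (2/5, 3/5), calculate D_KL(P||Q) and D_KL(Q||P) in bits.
D_KL(P||Q) = 0.0294, D_KL(Q||P) = 0.0290

KL divergence is not symmetric: D_KL(P||Q) ≠ D_KL(Q||P) in general.

D_KL(P||Q) = 0.0294 bits
D_KL(Q||P) = 0.0290 bits

No, they are not equal!

This asymmetry is why KL divergence is not a true distance metric.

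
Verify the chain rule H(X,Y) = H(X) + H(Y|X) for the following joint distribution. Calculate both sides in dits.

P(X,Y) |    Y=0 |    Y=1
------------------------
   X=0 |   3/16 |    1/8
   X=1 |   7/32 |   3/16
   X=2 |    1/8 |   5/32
H(X,Y) = 0.7687, H(X) = 0.4717, H(Y|X) = 0.2970 (all in dits)

Chain rule: H(X,Y) = H(X) + H(Y|X)

Left side — joint entropy directly:
H(X,Y) = -Σ p(x,y) log p(x,y) = 0.7687 dits

Right side — compute H(Y|X) from the conditional distributions:
P(X) = (5/16, 13/32, 9/32), so H(X) = 0.4717 dits
H(Y|X) = Σ_x P(X=x) · H(Y|X=x):
  P(Y|X=0) = (3/5, 2/5), H(Y|X=0) = 0.2923, weight P(X=0) = 5/16
  P(Y|X=1) = (7/13, 6/13), H(Y|X=1) = 0.2997, weight P(X=1) = 13/32
  P(Y|X=2) = (4/9, 5/9), H(Y|X=2) = 0.2983, weight P(X=2) = 9/32
H(Y|X) = 0.2970 dits

H(X) + H(Y|X) = 0.4717 + 0.2970 = 0.7687 dits

Both sides equal 0.7687 dits. ✓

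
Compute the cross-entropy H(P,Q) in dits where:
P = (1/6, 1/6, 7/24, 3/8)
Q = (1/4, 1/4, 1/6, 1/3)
0.6066 dits

Cross-entropy: H(P,Q) = -Σ p(x) log q(x)

Alternatively: H(P,Q) = H(P) + D_KL(P||Q)
H(P) = 0.5752 dits
D_KL(P||Q) = 0.0314 dits

H(P,Q) = 0.5752 + 0.0314 = 0.6066 dits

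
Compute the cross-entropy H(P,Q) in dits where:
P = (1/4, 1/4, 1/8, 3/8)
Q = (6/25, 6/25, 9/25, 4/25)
0.6638 dits

Cross-entropy: H(P,Q) = -Σ p(x) log q(x)

Alternatively: H(P,Q) = H(P) + D_KL(P||Q)
H(P) = 0.5737 dits
D_KL(P||Q) = 0.0902 dits

H(P,Q) = 0.5737 + 0.0902 = 0.6638 dits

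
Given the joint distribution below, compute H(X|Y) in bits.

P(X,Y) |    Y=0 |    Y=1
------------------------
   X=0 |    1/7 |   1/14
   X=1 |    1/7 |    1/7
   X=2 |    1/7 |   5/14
1.4214 bits

Using the chain rule: H(X|Y) = H(X,Y) - H(Y)

First, compute H(X,Y) = 2.4067 bits

Marginal P(Y) = (3/7, 4/7)
H(Y) = 0.9852 bits

H(X|Y) = H(X,Y) - H(Y) = 2.4067 - 0.9852 = 1.4214 bits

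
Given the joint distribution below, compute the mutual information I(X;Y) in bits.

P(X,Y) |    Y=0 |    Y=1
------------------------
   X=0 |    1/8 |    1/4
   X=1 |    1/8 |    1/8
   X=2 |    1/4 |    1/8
0.0613 bits

Mutual information: I(X;Y) = H(X) + H(Y) - H(X,Y)

Marginals:
P(X) = (3/8, 1/4, 3/8), H(X) = 1.5613 bits
P(Y) = (1/2, 1/2), H(Y) = 1.0000 bits

Joint entropy: H(X,Y) = 2.5000 bits

I(X;Y) = 1.5613 + 1.0000 - 2.5000 = 0.0613 bits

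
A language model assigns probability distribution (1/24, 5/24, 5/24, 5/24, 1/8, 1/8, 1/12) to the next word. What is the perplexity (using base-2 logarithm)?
6.2949

Perplexity is 2^H (or exp(H) for natural log).

First, H = -Σ p log p = 2.6542 bits
Perplexity = 2^2.6542 = 6.2949

Interpretation: The model's uncertainty is equivalent to choosing uniformly among 6.3 options.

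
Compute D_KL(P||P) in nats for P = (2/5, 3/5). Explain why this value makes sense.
0.0000 nats

KL divergence satisfies the Gibbs inequality: D_KL(P||Q) ≥ 0 for all distributions P, Q.

D_KL(P||Q) = Σ p(x) log(p(x)/q(x))
Each term is p(x) × log_e(p(x)/p(x)) = p(x) × log_e(1) = 0, so the sum is 0.
D_KL(P||Q) = 0.0000 nats

When P = Q, the KL divergence is exactly 0, as there is no 'divergence' between identical distributions.

This non-negativity is a fundamental property: relative entropy cannot be negative because it measures how different Q is from P.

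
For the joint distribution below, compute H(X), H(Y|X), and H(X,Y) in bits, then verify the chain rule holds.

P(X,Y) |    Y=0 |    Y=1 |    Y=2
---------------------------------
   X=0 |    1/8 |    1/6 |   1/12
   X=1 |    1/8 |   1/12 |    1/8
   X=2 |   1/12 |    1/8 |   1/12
H(X,Y) = 3.1258, H(X) = 1.5774, H(Y|X) = 1.5484 (all in bits)

Chain rule: H(X,Y) = H(X) + H(Y|X)

Left side — joint entropy directly:
H(X,Y) = -Σ p(x,y) log p(x,y) = 3.1258 bits

Right side — compute H(Y|X) from the conditional distributions:
P(X) = (3/8, 1/3, 7/24), so H(X) = 1.5774 bits
H(Y|X) = Σ_x P(X=x) · H(Y|X=x):
  P(Y|X=0) = (1/3, 4/9, 2/9), H(Y|X=0) = 1.5305, weight P(X=0) = 3/8
  P(Y|X=1) = (3/8, 1/4, 3/8), H(Y|X=1) = 1.5613, weight P(X=1) = 1/3
  P(Y|X=2) = (2/7, 3/7, 2/7), H(Y|X=2) = 1.5567, weight P(X=2) = 7/24
H(Y|X) = 1.5484 bits

H(X) + H(Y|X) = 1.5774 + 1.5484 = 3.1258 bits

Both sides equal 3.1258 bits. ✓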